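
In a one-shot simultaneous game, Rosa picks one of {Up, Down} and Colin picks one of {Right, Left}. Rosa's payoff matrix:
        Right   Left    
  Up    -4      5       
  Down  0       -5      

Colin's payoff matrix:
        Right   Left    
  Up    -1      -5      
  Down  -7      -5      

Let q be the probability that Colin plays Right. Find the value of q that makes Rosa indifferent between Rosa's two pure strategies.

q = 5/7

Set Rosa's expected payoff from Up equal to that from Down:
  Rosa's payoff from Up: q·(-4) + (1−q)·5 = -9q + 5
  Rosa's payoff from Down: q·0 + (1−q)·(-5) = 5q - 5
  -9q + 5 = 5q - 5  ⇒  -14q = -10  ⇒  q = 5/7.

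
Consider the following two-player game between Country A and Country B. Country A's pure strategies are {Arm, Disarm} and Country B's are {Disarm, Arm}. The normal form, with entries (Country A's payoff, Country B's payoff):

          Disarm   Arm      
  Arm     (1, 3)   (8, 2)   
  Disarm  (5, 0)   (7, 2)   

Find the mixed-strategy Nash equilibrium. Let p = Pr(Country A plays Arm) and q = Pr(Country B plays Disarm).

For Country B to be willing to mix, Country B must be indifferent between Disarm and Arm, which pins down Country A's mix.
  Country B's payoff to Disarm: p·3 + (1−p)·0 = 3p
  Country B's payoff to Arm: p·2 + (1−p)·2 = 2
  3p = 2  ⇒  3p = 2  ⇒  p = 2/3.
Set Country A's expected payoff from Arm equal to that from Disarm:
  Country A's payoff to Arm: q·1 + (1−q)·8 = -7q + 8
  Country A's payoff to Disarm: q·5 + (1−q)·7 = -2q + 7
  -7q + 8 = -2q + 7  ⇒  -5q = -1  ⇒  q = 1/5.

p = 2/3, q = 1/5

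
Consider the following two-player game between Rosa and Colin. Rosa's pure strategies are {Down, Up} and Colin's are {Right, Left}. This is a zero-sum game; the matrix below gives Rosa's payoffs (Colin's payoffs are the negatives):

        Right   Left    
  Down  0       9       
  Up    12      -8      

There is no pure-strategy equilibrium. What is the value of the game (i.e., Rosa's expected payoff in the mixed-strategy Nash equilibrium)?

Rosa's indifference between Down and Up determines Colin's mixing probability q:
  Rosa's payoff to Down: q·0 + (1−q)·9 = -9q + 9
  Rosa's payoff to Up: q·12 + (1−q)·(-8) = 20q - 8
  -9q + 9 = 20q - 8  ⇒  -29q = -17  ⇒  q = 17/29.
The value is Rosa's expected payoff against this mix (using Down): (17/29)·0 + (12/29)·9 = 108/29.

v = 108/29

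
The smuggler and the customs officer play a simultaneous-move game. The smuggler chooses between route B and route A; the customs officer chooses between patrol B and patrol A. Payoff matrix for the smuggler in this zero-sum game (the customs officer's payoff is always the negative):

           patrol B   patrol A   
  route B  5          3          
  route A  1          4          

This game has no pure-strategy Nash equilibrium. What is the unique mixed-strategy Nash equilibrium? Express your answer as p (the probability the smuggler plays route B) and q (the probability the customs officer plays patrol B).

The customs officer's indifference between patrol B and patrol A determines the smuggler's mixing probability p:
  the customs officer's payoff to patrol B: p·(-5) + (1−p)·(-1) = -4p - 1
  the customs officer's payoff to patrol A: p·(-3) + (1−p)·(-4) = p - 4
  -4p - 1 = p - 4  ⇒  -5p = -3  ⇒  p = 3/5.
The customs officer's mix must leave the smuggler indifferent between route B and route A.
  the smuggler's expected payoff from route B: q·5 + (1−q)·3 = 2q + 3
  the smuggler's expected payoff from route A: q·1 + (1−q)·4 = -3q + 4
  2q + 3 = -3q + 4  ⇒  5q = 1  ⇒  q = 1/5.

p = 3/5, q = 1/5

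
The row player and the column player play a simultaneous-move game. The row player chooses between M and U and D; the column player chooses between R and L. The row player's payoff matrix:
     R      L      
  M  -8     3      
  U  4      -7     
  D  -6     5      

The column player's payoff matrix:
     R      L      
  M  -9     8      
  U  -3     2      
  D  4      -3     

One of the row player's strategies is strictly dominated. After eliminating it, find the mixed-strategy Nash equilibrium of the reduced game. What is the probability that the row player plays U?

The row player's strategy M is strictly dominated by D: -6 > -8 and 5 > 3. Eliminate M.
The row player's mix must leave the column player indifferent between R and L.
  the column player's expected payoff from R: p·(-3) + (1−p)·4 = -7p + 4
  the column player's expected payoff from L: p·2 + (1−p)·(-3) = 5p - 3
  -7p + 4 = 5p - 3  ⇒  -12p = -7  ⇒  p = 7/12.

p = 7/12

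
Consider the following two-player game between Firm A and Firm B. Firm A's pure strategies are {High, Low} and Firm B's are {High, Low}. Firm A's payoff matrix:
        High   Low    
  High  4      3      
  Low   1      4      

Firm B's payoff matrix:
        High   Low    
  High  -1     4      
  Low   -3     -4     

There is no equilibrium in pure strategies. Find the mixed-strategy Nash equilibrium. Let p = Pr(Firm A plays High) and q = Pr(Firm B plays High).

p = 1/6, q = 1/4

In a mixed equilibrium Firm B is indifferent between High and Low; this condition fixes p.
  Firm B's expected payoff from High: p·(-1) + (1−p)·(-3) = 2p - 3
  Firm B's expected payoff from Low: p·4 + (1−p)·(-4) = 8p - 4
  2p - 3 = 8p - 4  ⇒  -6p = -1  ⇒  p = 1/6.
Firm B's mix must leave Firm A indifferent between High and Low.
  Firm A's expected payoff from High: q·4 + (1−q)·3 = q + 3
  Firm A's expected payoff from Low: q·1 + (1−q)·4 = -3q + 4
  q + 3 = -3q + 4  ⇒  4q = 1  ⇒  q = 1/4.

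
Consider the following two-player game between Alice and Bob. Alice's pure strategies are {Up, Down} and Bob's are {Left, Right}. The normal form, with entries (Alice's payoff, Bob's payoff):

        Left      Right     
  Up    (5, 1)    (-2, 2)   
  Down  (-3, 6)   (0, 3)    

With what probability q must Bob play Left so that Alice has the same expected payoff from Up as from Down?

q = 1/5

For Alice to be willing to mix, Alice must be indifferent between Up and Down, which pins down Bob's mix.
  Alice's expected payoff from Up: q·5 + (1−q)·(-2) = 7q - 2
  Alice's expected payoff from Down: q·(-3) + (1−q)·0 = -3q
  7q - 2 = -3q  ⇒  10q = 2  ⇒  q = 1/5.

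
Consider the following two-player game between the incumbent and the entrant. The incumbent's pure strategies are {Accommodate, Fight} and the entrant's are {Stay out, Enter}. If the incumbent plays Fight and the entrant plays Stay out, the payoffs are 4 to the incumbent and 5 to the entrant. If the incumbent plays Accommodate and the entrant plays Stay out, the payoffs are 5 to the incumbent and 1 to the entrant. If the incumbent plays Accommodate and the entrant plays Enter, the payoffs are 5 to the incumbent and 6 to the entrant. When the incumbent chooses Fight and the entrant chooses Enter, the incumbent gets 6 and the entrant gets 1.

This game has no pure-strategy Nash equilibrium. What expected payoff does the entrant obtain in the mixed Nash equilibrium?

The incumbent's mix must leave the entrant indifferent between Stay out and Enter.
  the entrant's expected payoff from Stay out: p·1 + (1−p)·5 = -4p + 5
  the entrant's expected payoff from Enter: p·6 + (1−p)·1 = 5p + 1
  -4p + 5 = 5p + 1  ⇒  -9p = -4  ⇒  p = 4/9.
At equilibrium the entrant is indifferent across columns, so the entrant's payoff equals the payoff from Stay out: (4/9)·1 + (5/9)·5 = 29/9.

29/9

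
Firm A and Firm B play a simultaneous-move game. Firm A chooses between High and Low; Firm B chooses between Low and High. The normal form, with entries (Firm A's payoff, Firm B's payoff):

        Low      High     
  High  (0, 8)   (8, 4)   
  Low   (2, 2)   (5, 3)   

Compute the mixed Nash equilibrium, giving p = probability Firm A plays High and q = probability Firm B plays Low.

p = 1/5, q = 3/5

Firm B's indifference between Low and High determines Firm A's mixing probability p:
  Firm B's expected payoff from Low: p·8 + (1−p)·2 = 6p + 2
  Firm B's expected payoff from High: p·4 + (1−p)·3 = p + 3
  6p + 2 = p + 3  ⇒  5p = 1  ⇒  p = 1/5.
In a mixed equilibrium Firm A is indifferent between High and Low; this condition fixes q.
  Firm A's payoff to High: q·0 + (1−q)·8 = -8q + 8
  Firm A's payoff to Low: q·2 + (1−q)·5 = -3q + 5
  -8q + 8 = -3q + 5  ⇒  -5q = -3  ⇒  q = 3/5.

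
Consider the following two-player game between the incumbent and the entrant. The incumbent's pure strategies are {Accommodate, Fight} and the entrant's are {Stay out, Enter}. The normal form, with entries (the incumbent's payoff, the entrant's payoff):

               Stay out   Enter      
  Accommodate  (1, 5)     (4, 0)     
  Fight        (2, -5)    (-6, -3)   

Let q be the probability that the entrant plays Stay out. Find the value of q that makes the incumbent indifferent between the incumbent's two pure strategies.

The entrant's mix must leave the incumbent indifferent between Accommodate and Fight.
  the incumbent's payoff from Accommodate: q·1 + (1−q)·4 = -3q + 4
  the incumbent's payoff from Fight: q·2 + (1−q)·(-6) = 8q - 6
  -3q + 4 = 8q - 6  ⇒  -11q = -10  ⇒  q = 10/11.

q = 10/11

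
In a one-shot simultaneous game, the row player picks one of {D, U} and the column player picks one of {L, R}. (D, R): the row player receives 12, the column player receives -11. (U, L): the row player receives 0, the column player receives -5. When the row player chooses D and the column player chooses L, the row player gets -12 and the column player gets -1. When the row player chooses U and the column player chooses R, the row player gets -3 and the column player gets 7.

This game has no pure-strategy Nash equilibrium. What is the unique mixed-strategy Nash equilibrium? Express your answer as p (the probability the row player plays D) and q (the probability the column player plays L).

The column player's indifference between L and R determines the row player's mixing probability p:
  the column player's expected payoff from L: p·(-1) + (1−p)·(-5) = 4p - 5
  the column player's expected payoff from R: p·(-11) + (1−p)·7 = -18p + 7
  4p - 5 = -18p + 7  ⇒  22p = 12  ⇒  p = 6/11.
Set the row player's expected payoff from D equal to that from U:
  the row player's expected payoff from D: q·(-12) + (1−q)·12 = -24q + 12
  the row player's expected payoff from U: q·0 + (1−q)·(-3) = 3q - 3
  -24q + 12 = 3q - 3  ⇒  -27q = -15  ⇒  q = 5/9.

p = 6/11, q = 5/9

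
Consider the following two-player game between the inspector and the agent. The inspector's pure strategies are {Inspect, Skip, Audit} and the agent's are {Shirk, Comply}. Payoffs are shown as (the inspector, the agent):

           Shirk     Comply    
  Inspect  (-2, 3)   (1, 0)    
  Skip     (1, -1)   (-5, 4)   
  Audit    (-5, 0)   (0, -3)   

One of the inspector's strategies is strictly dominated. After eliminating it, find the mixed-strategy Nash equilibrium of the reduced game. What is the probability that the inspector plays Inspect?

The inspector's strategy Audit is strictly dominated by Inspect: -2 > -5 and 1 > 0. Eliminate Audit.
The agent's indifference between Shirk and Comply determines the inspector's mixing probability p:
  the agent's expected payoff from Shirk: p·3 + (1−p)·(-1) = 4p - 1
  the agent's expected payoff from Comply: p·0 + (1−p)·4 = -4p + 4
  4p - 1 = -4p + 4  ⇒  8p = 5  ⇒  p = 5/8.

p = 5/8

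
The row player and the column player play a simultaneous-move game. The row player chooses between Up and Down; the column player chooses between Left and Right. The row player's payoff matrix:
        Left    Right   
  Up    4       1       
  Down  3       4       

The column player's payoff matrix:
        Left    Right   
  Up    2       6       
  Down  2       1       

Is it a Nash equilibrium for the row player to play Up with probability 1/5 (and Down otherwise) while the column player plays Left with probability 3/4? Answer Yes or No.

Yes

Check the column player's indifference given the row player's mix p = 1/5:
  payoff from Left = 2; payoff from Right = 2 — equal.
Check the row player's indifference given the column player's mix q = 3/4:
  payoff from Up = 13/4; payoff from Down = 13/4 — equal.
Both players are indifferent, so neither can profitably deviate.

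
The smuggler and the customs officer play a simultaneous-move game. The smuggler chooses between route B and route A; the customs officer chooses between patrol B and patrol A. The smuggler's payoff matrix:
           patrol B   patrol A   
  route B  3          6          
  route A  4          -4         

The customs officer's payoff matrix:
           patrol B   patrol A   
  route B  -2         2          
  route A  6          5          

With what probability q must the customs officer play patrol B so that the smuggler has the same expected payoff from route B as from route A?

q = 10/11

The smuggler's indifference between route B and route A determines the customs officer's mixing probability q:
  the smuggler's payoff from route B: q·3 + (1−q)·6 = -3q + 6
  the smuggler's payoff from route A: q·4 + (1−q)·(-4) = 8q - 4
  -3q + 6 = 8q - 4  ⇒  -11q = -10  ⇒  q = 10/11.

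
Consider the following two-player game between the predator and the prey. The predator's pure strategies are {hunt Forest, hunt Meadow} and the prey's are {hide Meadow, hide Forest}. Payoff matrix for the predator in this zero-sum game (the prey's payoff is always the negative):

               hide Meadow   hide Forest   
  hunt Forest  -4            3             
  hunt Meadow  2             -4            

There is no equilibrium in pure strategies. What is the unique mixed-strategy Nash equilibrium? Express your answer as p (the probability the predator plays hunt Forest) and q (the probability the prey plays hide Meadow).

p = 6/13, q = 7/13

Set the prey's expected payoff from hide Meadow equal to that from hide Forest:
  the prey's expected payoff from hide Meadow: p·4 + (1−p)·(-2) = 6p - 2
  the prey's expected payoff from hide Forest: p·(-3) + (1−p)·4 = -7p + 4
  6p - 2 = -7p + 4  ⇒  13p = 6  ⇒  p = 6/13.
The predator's indifference between hunt Forest and hunt Meadow determines the prey's mixing probability q:
  the predator's payoff from hunt Forest: q·(-4) + (1−q)·3 = -7q + 3
  the predator's payoff from hunt Meadow: q·2 + (1−q)·(-4) = 6q - 4
  -7q + 3 = 6q - 4  ⇒  -13q = -7  ⇒  q = 7/13.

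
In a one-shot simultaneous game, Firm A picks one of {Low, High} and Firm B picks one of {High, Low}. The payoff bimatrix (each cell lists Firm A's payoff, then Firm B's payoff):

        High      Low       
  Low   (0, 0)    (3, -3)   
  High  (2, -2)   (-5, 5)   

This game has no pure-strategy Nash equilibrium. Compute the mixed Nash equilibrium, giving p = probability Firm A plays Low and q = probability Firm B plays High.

In a mixed equilibrium Firm B is indifferent between High and Low; this condition fixes p.
  Firm B's expected payoff from High: p·0 + (1−p)·(-2) = 2p - 2
  Firm B's expected payoff from Low: p·(-3) + (1−p)·5 = -8p + 5
  2p - 2 = -8p + 5  ⇒  10p = 7  ⇒  p = 7/10.
In a mixed equilibrium Firm A is indifferent between Low and High; this condition fixes q.
  Firm A's payoff from Low: q·0 + (1−q)·3 = -3q + 3
  Firm A's payoff from High: q·2 + (1−q)·(-5) = 7q - 5
  -3q + 3 = 7q - 5  ⇒  -10q = -8  ⇒  q = 4/5.

p = 7/10, q = 4/5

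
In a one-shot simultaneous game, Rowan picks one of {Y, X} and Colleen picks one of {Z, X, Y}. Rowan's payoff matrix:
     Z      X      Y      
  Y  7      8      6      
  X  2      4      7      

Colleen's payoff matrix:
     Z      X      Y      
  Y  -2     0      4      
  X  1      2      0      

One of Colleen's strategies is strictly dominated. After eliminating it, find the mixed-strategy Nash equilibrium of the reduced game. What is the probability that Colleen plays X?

q = 1/5

Colleen's strategy Z is strictly dominated by X: 0 > -2 and 2 > 1. Eliminate Z.
For Rowan to be willing to mix, Rowan must be indifferent between Y and X, which pins down Colleen's mix.
  Rowan's payoff to Y: q·8 + (1−q)·6 = 2q + 6
  Rowan's payoff to X: q·4 + (1−q)·7 = -3q + 7
  2q + 6 = -3q + 7  ⇒  5q = 1  ⇒  q = 1/5.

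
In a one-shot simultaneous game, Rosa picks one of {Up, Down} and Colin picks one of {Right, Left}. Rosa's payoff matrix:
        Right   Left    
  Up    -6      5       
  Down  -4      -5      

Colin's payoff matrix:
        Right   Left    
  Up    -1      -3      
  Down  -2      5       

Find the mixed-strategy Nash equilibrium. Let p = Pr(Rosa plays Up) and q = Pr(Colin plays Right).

In a mixed equilibrium Colin is indifferent between Right and Left; this condition fixes p.
  Colin's payoff to Right: p·(-1) + (1−p)·(-2) = p - 2
  Colin's payoff to Left: p·(-3) + (1−p)·5 = -8p + 5
  p - 2 = -8p + 5  ⇒  9p = 7  ⇒  p = 7/9.
Colin's mix must leave Rosa indifferent between Up and Down.
  Rosa's payoff from Up: q·(-6) + (1−q)·5 = -11q + 5
  Rosa's payoff from Down: q·(-4) + (1−q)·(-5) = q - 5
  -11q + 5 = q - 5  ⇒  -12q = -10  ⇒  q = 5/6.

p = 7/9, q = 5/6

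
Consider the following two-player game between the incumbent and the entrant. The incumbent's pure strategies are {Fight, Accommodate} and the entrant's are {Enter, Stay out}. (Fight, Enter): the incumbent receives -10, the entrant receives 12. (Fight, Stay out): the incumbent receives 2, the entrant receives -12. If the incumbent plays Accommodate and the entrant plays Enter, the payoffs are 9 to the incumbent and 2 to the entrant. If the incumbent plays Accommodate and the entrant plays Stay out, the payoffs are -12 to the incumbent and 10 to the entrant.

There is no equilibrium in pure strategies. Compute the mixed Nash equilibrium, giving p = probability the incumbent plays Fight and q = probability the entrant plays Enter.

The entrant's indifference between Enter and Stay out determines the incumbent's mixing probability p:
  the entrant's payoff to Enter: p·12 + (1−p)·2 = 10p + 2
  the entrant's payoff to Stay out: p·(-12) + (1−p)·10 = -22p + 10
  10p + 2 = -22p + 10  ⇒  32p = 8  ⇒  p = 1/4.
For the incumbent to be willing to mix, the incumbent must be indifferent between Fight and Accommodate, which pins down the entrant's mix.
  the incumbent's expected payoff from Fight: q·(-10) + (1−q)·2 = -12q + 2
  the incumbent's expected payoff from Accommodate: q·9 + (1−q)·(-12) = 21q - 12
  -12q + 2 = 21q - 12  ⇒  -33q = -14  ⇒  q = 14/33.

p = 1/4, q = 14/33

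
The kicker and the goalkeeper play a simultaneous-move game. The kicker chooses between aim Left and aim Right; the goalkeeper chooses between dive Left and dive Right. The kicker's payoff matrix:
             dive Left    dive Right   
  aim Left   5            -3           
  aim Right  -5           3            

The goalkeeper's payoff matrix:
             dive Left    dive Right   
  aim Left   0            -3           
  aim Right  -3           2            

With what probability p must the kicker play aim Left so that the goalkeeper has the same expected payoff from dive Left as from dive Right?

In a mixed equilibrium the goalkeeper is indifferent between dive Left and dive Right; this condition fixes p.
  the goalkeeper's payoff to dive Left: p·0 + (1−p)·(-3) = 3p - 3
  the goalkeeper's payoff to dive Right: p·(-3) + (1−p)·2 = -5p + 2
  3p - 3 = -5p + 2  ⇒  8p = 5  ⇒  p = 5/8.

p = 5/8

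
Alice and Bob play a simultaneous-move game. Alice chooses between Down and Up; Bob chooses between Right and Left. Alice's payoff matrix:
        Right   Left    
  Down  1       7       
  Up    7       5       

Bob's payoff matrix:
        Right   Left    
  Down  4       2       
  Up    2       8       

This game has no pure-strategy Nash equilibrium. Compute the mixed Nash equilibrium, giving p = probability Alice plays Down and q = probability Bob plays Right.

In a mixed equilibrium Bob is indifferent between Right and Left; this condition fixes p.
  Bob's payoff to Right: p·4 + (1−p)·2 = 2p + 2
  Bob's payoff to Left: p·2 + (1−p)·8 = -6p + 8
  2p + 2 = -6p + 8  ⇒  8p = 6  ⇒  p = 3/4.
Bob's mix must leave Alice indifferent between Down and Up.
  Alice's payoff to Down: q·1 + (1−q)·7 = -6q + 7
  Alice's payoff to Up: q·7 + (1−q)·5 = 2q + 5
  -6q + 7 = 2q + 5  ⇒  -8q = -2  ⇒  q = 1/4.

p = 3/4, q = 1/4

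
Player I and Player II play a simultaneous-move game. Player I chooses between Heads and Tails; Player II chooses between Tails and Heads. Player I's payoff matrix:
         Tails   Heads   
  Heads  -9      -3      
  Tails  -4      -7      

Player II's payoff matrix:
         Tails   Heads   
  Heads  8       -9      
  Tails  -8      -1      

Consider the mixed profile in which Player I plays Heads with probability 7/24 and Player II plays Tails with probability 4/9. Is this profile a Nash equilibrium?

Check Player II's indifference given Player I's mix p = 7/24:
  payoff from Tails = -10/3; payoff from Heads = -10/3 — equal.
Check Player I's indifference given Player II's mix q = 4/9:
  payoff from Heads = -17/3; payoff from Tails = -17/3 — equal.
Both players are indifferent, so neither can profitably deviate.

Yes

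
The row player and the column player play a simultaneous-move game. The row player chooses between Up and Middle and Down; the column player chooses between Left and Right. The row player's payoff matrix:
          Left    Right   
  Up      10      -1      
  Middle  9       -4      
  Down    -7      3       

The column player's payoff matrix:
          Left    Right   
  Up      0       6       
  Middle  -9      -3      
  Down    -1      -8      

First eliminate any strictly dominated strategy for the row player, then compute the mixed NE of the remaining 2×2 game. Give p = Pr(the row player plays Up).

p = 7/13

The row player's strategy Middle is strictly dominated by Up: 10 > 9 and -1 > -4. Eliminate Middle.
In a mixed equilibrium the column player is indifferent between Left and Right; this condition fixes p.
  the column player's payoff from Left: p·0 + (1−p)·(-1) = p - 1
  the column player's payoff from Right: p·6 + (1−p)·(-8) = 14p - 8
  p - 1 = 14p - 8  ⇒  -13p = -7  ⇒  p = 7/13.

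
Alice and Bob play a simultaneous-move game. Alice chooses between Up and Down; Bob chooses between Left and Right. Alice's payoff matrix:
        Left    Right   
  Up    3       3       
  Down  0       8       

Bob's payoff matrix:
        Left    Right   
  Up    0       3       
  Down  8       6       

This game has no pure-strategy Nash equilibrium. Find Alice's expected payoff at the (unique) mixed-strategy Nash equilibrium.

Set Alice's expected payoff from Up equal to that from Down:
  Alice's payoff from Up: q·3 + (1−q)·3 = 3
  Alice's payoff from Down: q·0 + (1−q)·8 = -8q + 8
  3 = -8q + 8  ⇒  8q = 5  ⇒  q = 5/8.
At equilibrium Alice is indifferent across rows, so Alice's payoff equals the payoff from Up: (5/8)·3 + (3/8)·3 = 3.

3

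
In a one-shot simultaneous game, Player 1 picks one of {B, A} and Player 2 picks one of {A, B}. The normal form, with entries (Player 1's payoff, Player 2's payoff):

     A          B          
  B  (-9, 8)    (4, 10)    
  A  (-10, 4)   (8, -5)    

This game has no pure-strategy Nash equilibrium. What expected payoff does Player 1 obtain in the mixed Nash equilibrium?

Player 2's mix must leave Player 1 indifferent between B and A.
  Player 1's expected payoff from B: q·(-9) + (1−q)·4 = -13q + 4
  Player 1's expected payoff from A: q·(-10) + (1−q)·8 = -18q + 8
  -13q + 4 = -18q + 8  ⇒  5q = 4  ⇒  q = 4/5.
At equilibrium Player 1 is indifferent across rows, so Player 1's payoff equals the payoff from B: (4/5)·(-9) + (1/5)·4 = -32/5.

-32/5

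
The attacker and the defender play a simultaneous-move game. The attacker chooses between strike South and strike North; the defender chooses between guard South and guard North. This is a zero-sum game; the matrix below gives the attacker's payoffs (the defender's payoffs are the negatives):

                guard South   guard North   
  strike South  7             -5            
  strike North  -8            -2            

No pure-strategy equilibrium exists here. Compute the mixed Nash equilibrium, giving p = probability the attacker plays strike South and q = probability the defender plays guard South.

p = 1/3, q = 1/6

For the defender to be willing to mix, the defender must be indifferent between guard South and guard North, which pins down the attacker's mix.
  the defender's payoff to guard South: p·(-7) + (1−p)·8 = -15p + 8
  the defender's payoff to guard North: p·5 + (1−p)·2 = 3p + 2
  -15p + 8 = 3p + 2  ⇒  -18p = -6  ⇒  p = 1/3.
In a mixed equilibrium the attacker is indifferent between strike South and strike North; this condition fixes q.
  the attacker's payoff from strike South: q·7 + (1−q)·(-5) = 12q - 5
  the attacker's payoff from strike North: q·(-8) + (1−q)·(-2) = -6q - 2
  12q - 5 = -6q - 2  ⇒  18q = 3  ⇒  q = 1/6.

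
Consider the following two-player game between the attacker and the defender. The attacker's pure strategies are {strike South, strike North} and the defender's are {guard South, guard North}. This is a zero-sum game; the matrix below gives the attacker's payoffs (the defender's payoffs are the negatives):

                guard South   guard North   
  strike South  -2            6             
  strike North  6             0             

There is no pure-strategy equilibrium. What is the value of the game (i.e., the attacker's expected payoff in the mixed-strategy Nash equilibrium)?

The attacker's indifference between strike South and strike North determines the defender's mixing probability q:
  the attacker's payoff from strike South: q·(-2) + (1−q)·6 = -8q + 6
  the attacker's payoff from strike North: q·6 + (1−q)·0 = 6q
  -8q + 6 = 6q  ⇒  -14q = -6  ⇒  q = 3/7.
The value is the attacker's expected payoff against this mix (using strike South): (3/7)·(-2) + (4/7)·6 = 18/7.

v = 18/7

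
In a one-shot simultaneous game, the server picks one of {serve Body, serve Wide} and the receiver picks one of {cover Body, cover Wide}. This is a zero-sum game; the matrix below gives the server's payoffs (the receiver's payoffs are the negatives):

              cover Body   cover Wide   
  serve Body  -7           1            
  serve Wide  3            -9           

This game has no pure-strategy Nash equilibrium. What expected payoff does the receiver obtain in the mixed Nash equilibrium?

3

In a mixed equilibrium the receiver is indifferent between cover Body and cover Wide; this condition fixes p.
  the receiver's payoff to cover Body: p·7 + (1−p)·(-3) = 10p - 3
  the receiver's payoff to cover Wide: p·(-1) + (1−p)·9 = -10p + 9
  10p - 3 = -10p + 9  ⇒  20p = 12  ⇒  p = 3/5.
At equilibrium the receiver is indifferent across columns, so the receiver's payoff equals the payoff from cover Body: (3/5)·7 + (2/5)·(-3) = 3.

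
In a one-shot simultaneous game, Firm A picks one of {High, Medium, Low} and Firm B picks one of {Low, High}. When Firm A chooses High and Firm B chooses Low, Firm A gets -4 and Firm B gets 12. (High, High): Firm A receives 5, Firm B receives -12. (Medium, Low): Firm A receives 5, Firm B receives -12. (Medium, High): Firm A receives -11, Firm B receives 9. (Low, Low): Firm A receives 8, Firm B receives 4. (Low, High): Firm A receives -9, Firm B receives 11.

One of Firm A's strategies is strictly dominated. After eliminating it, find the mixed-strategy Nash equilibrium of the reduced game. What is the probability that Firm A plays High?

p = 7/31

Firm A's strategy Medium is strictly dominated by Low: 8 > 5 and -9 > -11. Eliminate Medium.
Firm B's indifference between Low and High determines Firm A's mixing probability p:
  Firm B's expected payoff from Low: p·12 + (1−p)·4 = 8p + 4
  Firm B's expected payoff from High: p·(-12) + (1−p)·11 = -23p + 11
  8p + 4 = -23p + 11  ⇒  31p = 7  ⇒  p = 7/31.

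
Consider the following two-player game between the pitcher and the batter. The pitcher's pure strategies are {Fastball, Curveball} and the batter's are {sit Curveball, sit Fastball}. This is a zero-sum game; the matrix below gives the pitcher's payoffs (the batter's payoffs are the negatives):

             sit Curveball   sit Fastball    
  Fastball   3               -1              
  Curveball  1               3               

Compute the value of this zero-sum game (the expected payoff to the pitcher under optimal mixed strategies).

v = 5/3

The batter's mix must leave the pitcher indifferent between Fastball and Curveball.
  the pitcher's payoff from Fastball: q·3 + (1−q)·(-1) = 4q - 1
  the pitcher's payoff from Curveball: q·1 + (1−q)·3 = -2q + 3
  4q - 1 = -2q + 3  ⇒  6q = 4  ⇒  q = 2/3.
The value is the pitcher's expected payoff against this mix (using Fastball): (2/3)·3 + (1/3)·(-1) = 5/3.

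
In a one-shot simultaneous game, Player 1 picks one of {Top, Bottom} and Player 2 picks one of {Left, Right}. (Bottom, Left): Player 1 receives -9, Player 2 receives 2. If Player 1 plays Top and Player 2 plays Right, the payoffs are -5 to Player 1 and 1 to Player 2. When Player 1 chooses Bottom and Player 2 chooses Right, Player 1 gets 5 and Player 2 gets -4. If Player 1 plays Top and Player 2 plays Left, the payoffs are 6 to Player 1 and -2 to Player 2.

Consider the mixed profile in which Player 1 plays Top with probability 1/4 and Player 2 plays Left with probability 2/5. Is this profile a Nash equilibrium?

Given Player 1's mix p = 1/4, Player 2's payoff from Left is 1 but from Right is -11/4. Player 2 strictly prefers Left, so Player 2 would not mix.
So the proposed profile is not a Nash equilibrium.

No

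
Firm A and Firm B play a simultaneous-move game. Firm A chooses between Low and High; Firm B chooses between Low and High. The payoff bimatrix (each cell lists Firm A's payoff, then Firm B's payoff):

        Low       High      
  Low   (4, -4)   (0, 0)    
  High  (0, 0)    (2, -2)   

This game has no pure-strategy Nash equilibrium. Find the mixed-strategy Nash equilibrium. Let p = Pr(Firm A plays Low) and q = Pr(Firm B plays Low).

p = 1/3, q = 1/3

In a mixed equilibrium Firm B is indifferent between Low and High; this condition fixes p.
  Firm B's payoff from Low: p·(-4) + (1−p)·0 = -4p
  Firm B's payoff from High: p·0 + (1−p)·(-2) = 2p - 2
  -4p = 2p - 2  ⇒  -6p = -2  ⇒  p = 1/3.
In a mixed equilibrium Firm A is indifferent between Low and High; this condition fixes q.
  Firm A's expected payoff from Low: q·4 + (1−q)·0 = 4q
  Firm A's expected payoff from High: q·0 + (1−q)·2 = -2q + 2
  4q = -2q + 2  ⇒  6q = 2  ⇒  q = 1/3.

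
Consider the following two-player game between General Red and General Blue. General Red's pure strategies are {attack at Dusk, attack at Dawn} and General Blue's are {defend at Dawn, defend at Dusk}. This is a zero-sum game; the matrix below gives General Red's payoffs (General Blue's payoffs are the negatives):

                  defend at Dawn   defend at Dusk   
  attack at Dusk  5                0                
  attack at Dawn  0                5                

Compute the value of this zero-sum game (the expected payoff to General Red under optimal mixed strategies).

v = 5/2

General Red's indifference between attack at Dusk and attack at Dawn determines General Blue's mixing probability q:
  General Red's expected payoff from attack at Dusk: q·5 + (1−q)·0 = 5q
  General Red's expected payoff from attack at Dawn: q·0 + (1−q)·5 = -5q + 5
  5q = -5q + 5  ⇒  10q = 5  ⇒  q = 1/2.
The value is General Red's expected payoff against this mix (using attack at Dusk): (1/2)·5 + (1/2)·0 = 5/2.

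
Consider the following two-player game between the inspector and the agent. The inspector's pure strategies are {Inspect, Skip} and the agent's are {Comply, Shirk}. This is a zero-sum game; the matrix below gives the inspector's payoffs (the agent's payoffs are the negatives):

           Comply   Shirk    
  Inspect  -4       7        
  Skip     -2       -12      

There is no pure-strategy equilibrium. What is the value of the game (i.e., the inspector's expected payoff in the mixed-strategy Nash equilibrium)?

v = -62/21

The inspector's indifference between Inspect and Skip determines the agent's mixing probability q:
  the inspector's expected payoff from Inspect: q·(-4) + (1−q)·7 = -11q + 7
  the inspector's expected payoff from Skip: q·(-2) + (1−q)·(-12) = 10q - 12
  -11q + 7 = 10q - 12  ⇒  -21q = -19  ⇒  q = 19/21.
The value is the inspector's expected payoff against this mix (using Inspect): (19/21)·(-4) + (2/21)·7 = -62/21.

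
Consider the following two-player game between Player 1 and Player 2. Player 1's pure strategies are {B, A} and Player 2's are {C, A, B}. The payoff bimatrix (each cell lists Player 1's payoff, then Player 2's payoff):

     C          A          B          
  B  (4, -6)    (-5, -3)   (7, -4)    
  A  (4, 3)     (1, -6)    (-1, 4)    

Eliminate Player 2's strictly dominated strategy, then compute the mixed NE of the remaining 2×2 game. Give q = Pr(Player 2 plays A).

q = 4/7

Player 2's strategy C is strictly dominated by B: -4 > -6 and 4 > 3. Eliminate C.
In a mixed equilibrium Player 1 is indifferent between B and A; this condition fixes q.
  Player 1's payoff to B: q·(-5) + (1−q)·7 = -12q + 7
  Player 1's payoff to A: q·1 + (1−q)·(-1) = 2q - 1
  -12q + 7 = 2q - 1  ⇒  -14q = -8  ⇒  q = 4/7.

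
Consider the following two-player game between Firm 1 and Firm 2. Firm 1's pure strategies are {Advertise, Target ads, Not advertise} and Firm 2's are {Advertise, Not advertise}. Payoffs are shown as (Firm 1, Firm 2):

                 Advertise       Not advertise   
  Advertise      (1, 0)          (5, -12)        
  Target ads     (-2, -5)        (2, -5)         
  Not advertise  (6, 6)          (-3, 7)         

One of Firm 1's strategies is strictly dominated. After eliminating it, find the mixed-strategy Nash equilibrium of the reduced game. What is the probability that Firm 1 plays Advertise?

p = 1/13

Firm 1's strategy Target ads is strictly dominated by Advertise: 1 > -2 and 5 > 2. Eliminate Target ads.
Firm 2's indifference between Advertise and Not advertise determines Firm 1's mixing probability p:
  Firm 2's payoff from Advertise: p·0 + (1−p)·6 = -6p + 6
  Firm 2's payoff from Not advertise: p·(-12) + (1−p)·7 = -19p + 7
  -6p + 6 = -19p + 7  ⇒  13p = 1  ⇒  p = 1/13.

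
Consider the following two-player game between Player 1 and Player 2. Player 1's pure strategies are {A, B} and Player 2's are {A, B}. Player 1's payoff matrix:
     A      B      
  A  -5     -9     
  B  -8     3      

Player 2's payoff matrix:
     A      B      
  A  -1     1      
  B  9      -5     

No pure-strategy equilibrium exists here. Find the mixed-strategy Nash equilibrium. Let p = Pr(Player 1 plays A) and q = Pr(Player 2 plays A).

Set Player 2's expected payoff from A equal to that from B:
  Player 2's expected payoff from A: p·(-1) + (1−p)·9 = -10p + 9
  Player 2's expected payoff from B: p·1 + (1−p)·(-5) = 6p - 5
  -10p + 9 = 6p - 5  ⇒  -16p = -14  ⇒  p = 7/8.
For Player 1 to be willing to mix, Player 1 must be indifferent between A and B, which pins down Player 2's mix.
  Player 1's expected payoff from A: q·(-5) + (1−q)·(-9) = 4q - 9
  Player 1's expected payoff from B: q·(-8) + (1−q)·3 = -11q + 3
  4q - 9 = -11q + 3  ⇒  15q = 12  ⇒  q = 4/5.

p = 7/8, q = 4/5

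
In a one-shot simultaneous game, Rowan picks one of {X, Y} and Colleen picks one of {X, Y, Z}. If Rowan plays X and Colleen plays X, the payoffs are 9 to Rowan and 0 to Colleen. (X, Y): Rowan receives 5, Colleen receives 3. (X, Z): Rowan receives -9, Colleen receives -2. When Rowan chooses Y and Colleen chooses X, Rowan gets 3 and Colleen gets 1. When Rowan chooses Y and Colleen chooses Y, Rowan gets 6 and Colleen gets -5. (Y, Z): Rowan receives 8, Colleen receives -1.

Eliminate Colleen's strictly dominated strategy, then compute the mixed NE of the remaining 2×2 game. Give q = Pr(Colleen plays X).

q = 1/7

Colleen's strategy Z is strictly dominated by X: 0 > -2 and 1 > -1. Eliminate Z.
For Rowan to be willing to mix, Rowan must be indifferent between X and Y, which pins down Colleen's mix.
  Rowan's expected payoff from X: q·9 + (1−q)·5 = 4q + 5
  Rowan's expected payoff from Y: q·3 + (1−q)·6 = -3q + 6
  4q + 5 = -3q + 6  ⇒  7q = 1  ⇒  q = 1/7.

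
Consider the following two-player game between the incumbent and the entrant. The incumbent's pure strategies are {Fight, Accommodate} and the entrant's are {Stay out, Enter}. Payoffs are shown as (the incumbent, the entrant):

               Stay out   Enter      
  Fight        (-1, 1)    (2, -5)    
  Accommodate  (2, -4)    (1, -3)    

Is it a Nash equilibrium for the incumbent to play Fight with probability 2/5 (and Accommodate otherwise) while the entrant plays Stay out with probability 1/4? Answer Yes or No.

Given the incumbent's mix p = 2/5, the entrant's payoff from Stay out is -2 but from Enter is -19/5. The entrant strictly prefers Stay out, so the entrant would not mix.
So the proposed profile is not a Nash equilibrium.

No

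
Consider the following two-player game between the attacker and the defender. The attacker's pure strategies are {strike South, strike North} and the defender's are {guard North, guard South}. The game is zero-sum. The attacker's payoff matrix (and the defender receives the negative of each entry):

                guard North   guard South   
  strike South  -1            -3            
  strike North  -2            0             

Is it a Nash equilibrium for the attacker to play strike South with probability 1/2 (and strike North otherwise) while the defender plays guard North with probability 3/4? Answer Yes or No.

Check the defender's indifference given the attacker's mix p = 1/2:
  payoff from guard North = 3/2; payoff from guard South = 3/2 — equal.
Check the attacker's indifference given the defender's mix q = 3/4:
  payoff from strike South = -3/2; payoff from strike North = -3/2 — equal.
Both players are indifferent, so neither can profitably deviate.

Yes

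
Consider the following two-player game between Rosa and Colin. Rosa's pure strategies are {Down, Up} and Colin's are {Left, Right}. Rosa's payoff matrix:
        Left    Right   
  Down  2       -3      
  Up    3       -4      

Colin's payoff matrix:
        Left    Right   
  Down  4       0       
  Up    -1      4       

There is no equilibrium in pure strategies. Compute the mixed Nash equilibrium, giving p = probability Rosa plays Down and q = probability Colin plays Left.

Colin's indifference between Left and Right determines Rosa's mixing probability p:
  Colin's payoff from Left: p·4 + (1−p)·(-1) = 5p - 1
  Colin's payoff from Right: p·0 + (1−p)·4 = -4p + 4
  5p - 1 = -4p + 4  ⇒  9p = 5  ⇒  p = 5/9.
In a mixed equilibrium Rosa is indifferent between Down and Up; this condition fixes q.
  Rosa's expected payoff from Down: q·2 + (1−q)·(-3) = 5q - 3
  Rosa's expected payoff from Up: q·3 + (1−q)·(-4) = 7q - 4
  5q - 3 = 7q - 4  ⇒  -2q = -1  ⇒  q = 1/2.

p = 5/9, q = 1/2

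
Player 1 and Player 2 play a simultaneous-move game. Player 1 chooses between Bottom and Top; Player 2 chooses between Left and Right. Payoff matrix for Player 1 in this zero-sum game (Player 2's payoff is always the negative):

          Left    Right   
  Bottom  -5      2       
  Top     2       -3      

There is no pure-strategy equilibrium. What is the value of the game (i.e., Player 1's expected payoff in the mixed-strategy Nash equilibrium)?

For Player 1 to be willing to mix, Player 1 must be indifferent between Bottom and Top, which pins down Player 2's mix.
  Player 1's payoff from Bottom: q·(-5) + (1−q)·2 = -7q + 2
  Player 1's payoff from Top: q·2 + (1−q)·(-3) = 5q - 3
  -7q + 2 = 5q - 3  ⇒  -12q = -5  ⇒  q = 5/12.
The value is Player 1's expected payoff against this mix (using Bottom): (5/12)·(-5) + (7/12)·2 = -11/12.

v = -11/12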